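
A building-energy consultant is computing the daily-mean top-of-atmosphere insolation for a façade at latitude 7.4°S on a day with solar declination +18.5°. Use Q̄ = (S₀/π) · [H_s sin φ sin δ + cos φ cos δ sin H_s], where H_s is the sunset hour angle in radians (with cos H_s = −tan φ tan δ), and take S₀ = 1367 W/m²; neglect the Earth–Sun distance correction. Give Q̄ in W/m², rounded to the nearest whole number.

382 W/m²

cos H_s = −tan(-7.4°) · tan(18.5°) = 0.0435, so H_s = arccos(0.0435) = 87.51°. In radians, H_s = 1.5273.
H_s sin φ sin δ = 1.5273 × -0.1288 × 0.3173 = -0.0624.
cos φ cos δ sin H_s = 0.9917 × 0.9483 × 0.9991 = 0.9396.
Q̄ = (1367/π) × (-0.0624 + 0.9396) = 435.13 × 0.8772 = 381.70 W/m².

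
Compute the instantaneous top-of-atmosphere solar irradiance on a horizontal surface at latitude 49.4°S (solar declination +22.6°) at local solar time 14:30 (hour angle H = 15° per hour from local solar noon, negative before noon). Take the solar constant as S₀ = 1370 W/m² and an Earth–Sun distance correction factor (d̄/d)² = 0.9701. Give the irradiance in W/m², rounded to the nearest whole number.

Hour angle H = 15° × (14.5 − 12) = 37.50°.
cos θ_z = sin φ sin δ + cos φ cos δ cos H = (-0.7593)(0.3843) + (0.6508)(0.9232)(0.7934) = 0.1849.
Top-of-atmosphere irradiance = S₀ (d̄/d)² cos θ_z = 1370 × 0.9701 × 0.1849 = 245.74 W/m².

246 W/m²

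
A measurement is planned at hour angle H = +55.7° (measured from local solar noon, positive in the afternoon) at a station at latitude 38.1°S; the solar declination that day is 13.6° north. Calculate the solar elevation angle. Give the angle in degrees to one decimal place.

16.6°

cos θ_z = sin φ sin δ + cos φ cos δ cos H = (-0.6170)(0.2351) + (0.7869)(0.9720)(0.5635) = 0.2859.
θ_z = arccos(0.2859) = 73.39°, so the elevation is 90° − 73.39° = 16.61°.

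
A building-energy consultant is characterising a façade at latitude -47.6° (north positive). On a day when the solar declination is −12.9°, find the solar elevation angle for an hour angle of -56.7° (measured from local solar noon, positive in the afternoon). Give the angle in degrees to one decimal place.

With φ = -47.6°, δ = -12.9°, H = -56.70°: sin φ sin δ = 0.1649, cos φ cos δ cos H = 0.3609, so cos θ_z = 0.5258.
θ_z = arccos(0.5258) = 58.28°, so the elevation is 90° − 58.28° = 31.72°.

31.7°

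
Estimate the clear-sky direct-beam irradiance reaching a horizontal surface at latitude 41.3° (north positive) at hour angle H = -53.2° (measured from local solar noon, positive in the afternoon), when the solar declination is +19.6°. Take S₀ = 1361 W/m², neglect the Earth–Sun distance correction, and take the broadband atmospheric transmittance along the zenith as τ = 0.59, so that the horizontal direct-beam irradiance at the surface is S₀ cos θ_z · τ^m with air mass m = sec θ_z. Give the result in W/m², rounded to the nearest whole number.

388 W/m²

cos θ_z = sin(41.3°) sin(19.6°) + cos(41.3°) cos(19.6°) cos(-53.20°) = 0.2214 + 0.4239 = 0.6453.
Air mass m = 1/cos θ_z = 1/0.6453 = 1.550; τ^m = 0.59^1.550 = 0.4414.
Surface direct beam = 1361 × 0.6453 × 0.4414 = 387.66 W/m².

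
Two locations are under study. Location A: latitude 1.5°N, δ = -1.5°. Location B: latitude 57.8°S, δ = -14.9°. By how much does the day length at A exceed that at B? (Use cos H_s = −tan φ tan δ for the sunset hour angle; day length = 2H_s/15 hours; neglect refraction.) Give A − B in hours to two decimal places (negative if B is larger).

A: H_s = arccos(−tan 1.5° · tan -1.5°) = 89.96°, so 2H_s/15 = 11.9947 h.
B: H_s = arccos(−tan -57.8° · tan -14.9°) = 114.99°, so 2H_s/15 = 15.3320 h.
A − B = 11.9947 − 15.3320 = -3.3373 h.

-3.34 h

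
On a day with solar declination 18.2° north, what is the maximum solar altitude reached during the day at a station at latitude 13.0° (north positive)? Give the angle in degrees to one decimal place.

84.8°

At local solar noon the hour angle is zero, so the elevation is 90° − |φ − δ| = 90° − |13.0° − (18.2°)| = 90° − 5.2° = 84.8°.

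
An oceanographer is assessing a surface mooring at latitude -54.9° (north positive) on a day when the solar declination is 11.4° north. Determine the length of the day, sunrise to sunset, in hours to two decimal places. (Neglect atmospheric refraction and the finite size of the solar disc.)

9.78 hours

−tan φ tan δ = −(-1.4229)(0.2016) = 0.2869; H_s = arccos(0.2869) = 73.33°.
Day length = 2 H_s / 15° h⁻¹ = 146.66° / 15 = 9.777 h.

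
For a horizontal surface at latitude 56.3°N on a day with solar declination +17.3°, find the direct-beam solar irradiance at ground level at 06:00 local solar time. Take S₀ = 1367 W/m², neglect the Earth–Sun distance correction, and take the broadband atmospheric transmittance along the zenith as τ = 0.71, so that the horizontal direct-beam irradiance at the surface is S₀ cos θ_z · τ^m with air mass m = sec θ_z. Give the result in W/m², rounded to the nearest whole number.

Hour angle H = 15° × (6 − 12) = -90.00°.
With φ = 56.3°, δ = 17.3°, H = -90.00°: sin φ sin δ = 0.2474, cos φ cos δ cos H = 0.0000, so cos θ_z = 0.2474.
Air mass m = 1/cos θ_z = 1/0.2474 = 4.042; τ^m = 0.71^4.042 = 0.2505.
Surface direct beam = 1367 × 0.2474 × 0.2505 = 84.72 W/m².

85 W/m²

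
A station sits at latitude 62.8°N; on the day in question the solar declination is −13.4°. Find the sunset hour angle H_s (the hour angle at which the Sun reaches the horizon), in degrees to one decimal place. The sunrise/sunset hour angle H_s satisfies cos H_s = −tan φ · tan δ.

−tan φ tan δ = −(1.9458)(-0.2382) = 0.4635; H_s = arccos(0.4635) = 62.39°.

62.4°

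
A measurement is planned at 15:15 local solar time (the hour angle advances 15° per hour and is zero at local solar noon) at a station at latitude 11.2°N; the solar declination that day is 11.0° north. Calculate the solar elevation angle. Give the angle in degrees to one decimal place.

42.2°

Hour angle H = 15° × (15.25 − 12) = 48.75°.
With φ = 11.2°, δ = 11.0°, H = 48.75°: sin φ sin δ = 0.0371, cos φ cos δ cos H = 0.6349, so cos θ_z = 0.6720.
θ_z = arccos(0.6720) = 47.78°, so the elevation is 90° − 47.78° = 42.22°.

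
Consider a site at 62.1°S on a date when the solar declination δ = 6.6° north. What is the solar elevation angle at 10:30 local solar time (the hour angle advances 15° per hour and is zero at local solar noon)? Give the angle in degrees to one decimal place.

Hour angle H = 15° × (10.5 − 12) = -22.50°.
cos θ_z = sin φ sin δ + cos φ cos δ cos H = (-0.8838)(0.1149) + (0.4679)(0.9934)(0.9239) = 0.3279.
θ_z = arccos(0.3279) = 70.86°, so the elevation is 90° − 70.86° = 19.14°.

19.1°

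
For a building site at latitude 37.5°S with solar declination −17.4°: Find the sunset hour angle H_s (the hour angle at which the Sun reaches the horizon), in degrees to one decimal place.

−tan φ tan δ = −(-0.7673)(-0.3134) = -0.2405; H_s = arccos(-0.2405) = 103.92°.

103.9°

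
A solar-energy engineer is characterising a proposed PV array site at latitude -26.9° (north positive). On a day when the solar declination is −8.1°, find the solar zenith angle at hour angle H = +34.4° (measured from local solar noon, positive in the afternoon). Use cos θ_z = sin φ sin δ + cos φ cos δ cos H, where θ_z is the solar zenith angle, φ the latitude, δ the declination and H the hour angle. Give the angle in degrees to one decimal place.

37.6°

cos θ_z = sin φ sin δ + cos φ cos δ cos H = (-0.4524)(-0.1409) + (0.8918)(0.9900)(0.8251) = 0.7922.
θ_z = arccos(0.7922) = 37.61°.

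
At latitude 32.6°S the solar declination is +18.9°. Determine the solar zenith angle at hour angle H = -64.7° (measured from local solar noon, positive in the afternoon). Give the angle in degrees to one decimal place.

80.4°

cos θ_z = sin φ sin δ + cos φ cos δ cos H = (-0.5388)(0.3239) + (0.8425)(0.9461)(0.4274) = 0.1662.
θ_z = arccos(0.1662) = 80.43°.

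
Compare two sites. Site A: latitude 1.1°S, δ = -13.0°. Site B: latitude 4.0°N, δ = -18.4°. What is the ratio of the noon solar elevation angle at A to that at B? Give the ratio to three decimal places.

A: 90° − |-1.1 − (-13.0)| = 78.10°.
B: 90° − |4.0 − (-18.4)| = 67.60°.
Ratio A/B = 78.1000 / 67.6000 = 1.1553.

1.155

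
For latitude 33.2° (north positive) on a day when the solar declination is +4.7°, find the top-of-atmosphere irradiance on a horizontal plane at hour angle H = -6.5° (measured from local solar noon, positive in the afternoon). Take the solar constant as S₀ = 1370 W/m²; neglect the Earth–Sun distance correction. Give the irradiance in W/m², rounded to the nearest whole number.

cos θ_z = sin φ sin δ + cos φ cos δ cos H = (0.5476)(0.0819) + (0.8368)(0.9966)(0.9936) = 0.8735.
Top-of-atmosphere irradiance = S₀ cos θ_z = 1370 × 0.8735 = 1196.70 W/m².

1197 W/m²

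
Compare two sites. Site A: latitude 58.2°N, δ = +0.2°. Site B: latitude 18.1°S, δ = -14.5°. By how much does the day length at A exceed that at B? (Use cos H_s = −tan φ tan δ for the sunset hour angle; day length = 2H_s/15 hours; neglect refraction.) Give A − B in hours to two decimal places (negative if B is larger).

A: H_s = arccos(−tan 58.2° · tan 0.2°) = 90.32°, so 2H_s/15 = 12.0427 h.
B: H_s = arccos(−tan -18.1° · tan -14.5°) = 94.85°, so 2H_s/15 = 12.6467 h.
A − B = 12.0427 − 12.6467 = -0.6040 h.

-0.60 h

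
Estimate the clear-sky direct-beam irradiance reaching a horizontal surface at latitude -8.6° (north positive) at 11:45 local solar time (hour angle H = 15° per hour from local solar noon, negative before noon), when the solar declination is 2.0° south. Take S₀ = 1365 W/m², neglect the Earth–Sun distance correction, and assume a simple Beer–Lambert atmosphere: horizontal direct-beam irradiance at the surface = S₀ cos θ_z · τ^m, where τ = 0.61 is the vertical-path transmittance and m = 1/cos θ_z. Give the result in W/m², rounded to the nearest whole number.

Hour angle H = 15° × (11.75 − 12) = -3.75°.
cos θ_z = sin φ sin δ + cos φ cos δ cos H = (-0.1495)(-0.0349) + (0.9888)(0.9994)(0.9979) = 0.9913.
Air mass m = 1/cos θ_z = 1/0.9913 = 1.009; τ^m = 0.61^1.009 = 0.6073.
Surface direct beam = 1365 × 0.9913 × 0.6073 = 821.75 W/m².

822 W/m²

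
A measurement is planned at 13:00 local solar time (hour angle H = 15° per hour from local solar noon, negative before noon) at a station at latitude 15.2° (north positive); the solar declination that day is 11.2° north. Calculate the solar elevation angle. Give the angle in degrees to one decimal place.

74.9°

Hour angle H = 15° × (13 − 12) = 15.00°.
With φ = 15.2°, δ = 11.2°, H = 15.00°: sin φ sin δ = 0.0509, cos φ cos δ cos H = 0.9144, so cos θ_z = 0.9653.
θ_z = arccos(0.9653) = 15.14°, so the elevation is 90° − 15.14° = 74.86°.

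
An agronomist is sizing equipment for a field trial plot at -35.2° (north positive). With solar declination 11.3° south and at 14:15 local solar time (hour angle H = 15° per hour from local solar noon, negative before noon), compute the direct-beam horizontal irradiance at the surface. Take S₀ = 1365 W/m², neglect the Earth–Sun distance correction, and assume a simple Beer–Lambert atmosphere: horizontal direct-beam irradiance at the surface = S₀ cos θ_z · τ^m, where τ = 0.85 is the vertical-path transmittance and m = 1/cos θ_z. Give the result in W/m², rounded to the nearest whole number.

863 W/m²

Hour angle H = 15° × (14.25 − 12) = 33.75°.
With φ = -35.2°, δ = -11.3°, H = 33.75°: sin φ sin δ = 0.1129, cos φ cos δ cos H = 0.6663, so cos θ_z = 0.7792.
Air mass m = 1/cos θ_z = 1/0.7792 = 1.283; τ^m = 0.85^1.283 = 0.8118.
Surface direct beam = 1365 × 0.7792 × 0.8118 = 863.44 W/m².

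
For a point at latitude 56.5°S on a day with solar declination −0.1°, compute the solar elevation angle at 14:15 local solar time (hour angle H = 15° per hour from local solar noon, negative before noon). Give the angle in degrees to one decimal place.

27.4°

Hour angle H = 15° × (14.25 − 12) = 33.75°.
cos θ_z = sin(-56.5°) sin(-0.1°) + cos(-56.5°) cos(-0.1°) cos(33.75°) = 0.0015 + 0.4589 = 0.4604.
θ_z = arccos(0.4604) = 62.59°, so the elevation is 90° − 62.59° = 27.41°.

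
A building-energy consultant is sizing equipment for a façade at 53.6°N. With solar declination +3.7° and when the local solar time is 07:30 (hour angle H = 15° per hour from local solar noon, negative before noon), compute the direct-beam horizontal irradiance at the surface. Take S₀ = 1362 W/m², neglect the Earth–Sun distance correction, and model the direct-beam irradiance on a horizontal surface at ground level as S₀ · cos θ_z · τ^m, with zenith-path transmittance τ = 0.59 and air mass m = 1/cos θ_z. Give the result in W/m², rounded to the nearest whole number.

57 W/m²

Hour angle H = 15° × (7.5 − 12) = -67.50°.
With φ = 53.6°, δ = 3.7°, H = -67.50°: sin φ sin δ = 0.0519, cos φ cos δ cos H = 0.2266, so cos θ_z = 0.2785.
Air mass m = 1/cos θ_z = 1/0.2785 = 3.591; τ^m = 0.59^3.591 = 0.1504.
Surface direct beam = 1362 × 0.2785 × 0.1504 = 57.05 W/m².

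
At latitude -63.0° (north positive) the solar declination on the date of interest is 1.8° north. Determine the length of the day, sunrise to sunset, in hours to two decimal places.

11.53 hours

−tan φ tan δ = −(-1.9626)(0.0314) = 0.0616; H_s = arccos(0.0616) = 86.47°.
Day length = 2 H_s / 15° h⁻¹ = 172.94° / 15 = 11.529 h.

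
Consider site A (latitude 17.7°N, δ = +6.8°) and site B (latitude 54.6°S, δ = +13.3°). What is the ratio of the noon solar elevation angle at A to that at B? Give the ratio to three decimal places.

A: 90° − |17.7 − (6.8)| = 79.10°.
B: 90° − |-54.6 − (13.3)| = 22.10°.
Ratio A/B = 79.1000 / 22.1000 = 3.5792.

3.579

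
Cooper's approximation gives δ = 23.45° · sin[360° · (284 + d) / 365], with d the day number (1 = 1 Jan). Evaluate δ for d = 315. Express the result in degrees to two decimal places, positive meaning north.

360 × (284 + 315) / 365 = 590.795°; sin(590.795°) = -0.7749.
δ = 23.45 × -0.7749 = -18.171° ≈ -18.17°.

-18.17°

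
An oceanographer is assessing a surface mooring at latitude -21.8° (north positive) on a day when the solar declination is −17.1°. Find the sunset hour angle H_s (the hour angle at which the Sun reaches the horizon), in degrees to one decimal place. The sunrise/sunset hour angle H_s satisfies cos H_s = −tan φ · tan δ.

The sunset hour angle satisfies cos H_s = −tan φ tan δ = -0.1230, giving H_s = 97.07°.

97.1°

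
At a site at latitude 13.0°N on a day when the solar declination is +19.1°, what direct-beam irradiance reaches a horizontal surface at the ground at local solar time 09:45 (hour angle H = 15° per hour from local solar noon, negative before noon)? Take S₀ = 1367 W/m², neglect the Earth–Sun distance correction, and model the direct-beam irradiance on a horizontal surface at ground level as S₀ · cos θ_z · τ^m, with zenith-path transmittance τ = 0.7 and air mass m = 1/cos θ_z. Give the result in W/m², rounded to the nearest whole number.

Hour angle H = 15° × (9.75 − 12) = -33.75°.
cos θ_z = sin φ sin δ + cos φ cos δ cos H = (0.2250)(0.3272) + (0.9744)(0.9449)(0.8315) = 0.8392.
Air mass m = 1/cos θ_z = 1/0.8392 = 1.192; τ^m = 0.7^1.192 = 0.6537.
Surface direct beam = 1367 × 0.8392 × 0.6537 = 749.92 W/m².

750 W/m²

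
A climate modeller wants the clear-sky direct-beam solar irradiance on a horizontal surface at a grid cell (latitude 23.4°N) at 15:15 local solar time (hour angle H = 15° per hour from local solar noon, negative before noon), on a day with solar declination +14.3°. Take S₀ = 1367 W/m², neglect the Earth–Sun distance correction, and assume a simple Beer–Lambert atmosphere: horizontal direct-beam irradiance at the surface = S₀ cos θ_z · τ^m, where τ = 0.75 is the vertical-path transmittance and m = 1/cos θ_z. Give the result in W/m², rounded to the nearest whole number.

615 W/m²

Hour angle H = 15° × (15.25 − 12) = 48.75°.
With φ = 23.4°, δ = 14.3°, H = 48.75°: sin φ sin δ = 0.0981, cos φ cos δ cos H = 0.5864, so cos θ_z = 0.6845.
Air mass m = 1/cos θ_z = 1/0.6845 = 1.461; τ^m = 0.75^1.461 = 0.6568.
Surface direct beam = 1367 × 0.6845 × 0.6568 = 614.58 W/m².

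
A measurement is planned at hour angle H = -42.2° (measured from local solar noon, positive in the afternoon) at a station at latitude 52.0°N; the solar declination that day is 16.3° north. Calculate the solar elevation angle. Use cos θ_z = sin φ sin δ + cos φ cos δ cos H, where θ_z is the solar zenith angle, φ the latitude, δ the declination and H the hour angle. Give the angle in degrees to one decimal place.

With φ = 52.0°, δ = 16.3°, H = -42.20°: sin φ sin δ = 0.2212, cos φ cos δ cos H = 0.4378, so cos θ_z = 0.6590.
θ_z = arccos(0.6590) = 48.78°, so the elevation is 90° − 48.78° = 41.22°.

41.2°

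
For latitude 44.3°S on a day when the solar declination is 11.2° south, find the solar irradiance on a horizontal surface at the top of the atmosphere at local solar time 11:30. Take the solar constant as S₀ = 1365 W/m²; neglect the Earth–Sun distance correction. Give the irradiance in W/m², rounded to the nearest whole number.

Hour angle H = 15° × (11.5 − 12) = -7.50°.
cos θ_z = sin φ sin δ + cos φ cos δ cos H = (-0.6984)(-0.1942) + (0.7157)(0.9810)(0.9914) = 0.8317.
Top-of-atmosphere irradiance = S₀ cos θ_z = 1365 × 0.8317 = 1135.27 W/m².

1135 W/m²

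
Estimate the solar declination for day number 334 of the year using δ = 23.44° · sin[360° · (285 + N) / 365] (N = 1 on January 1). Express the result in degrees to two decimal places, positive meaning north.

-22.10°

360 × (285 + 334) / 365 = 610.521°; sin(610.521°) = -0.9428.
δ = 23.44 × -0.9428 = -22.099° ≈ -22.10°.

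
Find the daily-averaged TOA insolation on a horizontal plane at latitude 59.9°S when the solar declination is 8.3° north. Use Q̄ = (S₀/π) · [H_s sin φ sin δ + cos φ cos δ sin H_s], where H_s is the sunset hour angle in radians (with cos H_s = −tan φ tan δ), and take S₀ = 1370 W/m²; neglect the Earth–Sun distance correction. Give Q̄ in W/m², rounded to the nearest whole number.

cos H_s = −tan(-59.9°) · tan(8.3°) = 0.2517, so H_s = arccos(0.2517) = 75.42°. In radians, H_s = 1.3163.
H_s sin φ sin δ = 1.3163 × -0.8652 × 0.1444 = -0.1645.
cos φ cos δ sin H_s = 0.5015 × 0.9895 × 0.9678 = 0.4803.
Q̄ = (1370/π) × (-0.1645 + 0.4803) = 436.08 × 0.3158 = 137.71 W/m².

138 W/m²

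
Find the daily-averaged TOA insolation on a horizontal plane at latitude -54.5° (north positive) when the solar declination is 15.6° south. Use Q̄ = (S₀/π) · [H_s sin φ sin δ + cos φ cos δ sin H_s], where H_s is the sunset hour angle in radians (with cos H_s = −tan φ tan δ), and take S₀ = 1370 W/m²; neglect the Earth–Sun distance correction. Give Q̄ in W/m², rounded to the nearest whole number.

−tan φ tan δ = −(-1.4019)(-0.2792) = -0.3914; H_s = arccos(-0.3914) = 113.04°. In radians, H_s = 1.9729.
H_s sin φ sin δ = 1.9729 × -0.8141 × -0.2689 = 0.4319.
cos φ cos δ sin H_s = 0.5807 × 0.9632 × 0.9202 = 0.5147.
Q̄ = (1370/π) × (0.4319 + 0.5147) = 436.08 × 0.9466 = 412.79 W/m².

413 W/m²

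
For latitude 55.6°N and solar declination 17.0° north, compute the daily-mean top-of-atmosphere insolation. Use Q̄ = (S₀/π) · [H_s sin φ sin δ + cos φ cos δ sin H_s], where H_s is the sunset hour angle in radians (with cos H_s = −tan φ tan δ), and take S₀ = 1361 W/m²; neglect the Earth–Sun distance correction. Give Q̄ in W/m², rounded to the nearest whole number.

422 W/m²

−tan φ tan δ = −(1.4605)(0.3057) = -0.4465; H_s = arccos(-0.4465) = 116.52°. In radians, H_s = 2.0337.
H_s sin φ sin δ = 2.0337 × 0.8251 × 0.2924 = 0.4906.
cos φ cos δ sin H_s = 0.5650 × 0.9563 × 0.8948 = 0.4835.
Q̄ = (1361/π) × (0.4906 + 0.4835) = 433.22 × 0.9741 = 422.00 W/m².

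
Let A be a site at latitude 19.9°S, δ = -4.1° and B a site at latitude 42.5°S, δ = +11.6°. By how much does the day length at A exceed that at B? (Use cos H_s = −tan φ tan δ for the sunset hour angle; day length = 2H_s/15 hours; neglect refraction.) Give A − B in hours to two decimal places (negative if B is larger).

+1.64 h

A: H_s = arccos(−tan -19.9° · tan -4.1°) = 91.49°, so 2H_s/15 = 12.1987 h.
B: H_s = arccos(−tan -42.5° · tan 11.6°) = 79.16°, so 2H_s/15 = 10.5547 h.
A − B = 12.1987 − 10.5547 = 1.6440 h.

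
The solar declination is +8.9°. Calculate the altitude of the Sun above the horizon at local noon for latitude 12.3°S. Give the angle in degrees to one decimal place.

68.8°

At local solar noon the hour angle is zero, so the elevation is 90° − |φ − δ| = 90° − |-12.3° − (8.9°)| = 90° − 21.2° = 68.8°.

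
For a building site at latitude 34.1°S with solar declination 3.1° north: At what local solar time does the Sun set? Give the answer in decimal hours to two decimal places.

−tan φ tan δ = −(-0.6771)(0.0542) = 0.0367; H_s = arccos(0.0367) = 87.90°.
Sunset is at 12 + H_s/15 = 12 + 5.860 = 17.860 h local solar time.

17.86 h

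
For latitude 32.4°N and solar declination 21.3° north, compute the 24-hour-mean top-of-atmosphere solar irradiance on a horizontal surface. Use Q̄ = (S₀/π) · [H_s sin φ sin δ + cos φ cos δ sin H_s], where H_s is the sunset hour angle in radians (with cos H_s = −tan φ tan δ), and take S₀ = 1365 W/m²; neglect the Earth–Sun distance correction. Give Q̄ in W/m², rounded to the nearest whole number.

cos H_s = −tan(32.4°) · tan(21.3°) = -0.2474, so H_s = arccos(-0.2474) = 104.32°. In radians, H_s = 1.8207.
H_s sin φ sin δ = 1.8207 × 0.5358 × 0.3633 = 0.3544.
cos φ cos δ sin H_s = 0.8443 × 0.9317 × 0.9689 = 0.7622.
Q̄ = (1365/π) × (0.3544 + 0.7622) = 434.49 × 1.1166 = 485.15 W/m².

485 W/m²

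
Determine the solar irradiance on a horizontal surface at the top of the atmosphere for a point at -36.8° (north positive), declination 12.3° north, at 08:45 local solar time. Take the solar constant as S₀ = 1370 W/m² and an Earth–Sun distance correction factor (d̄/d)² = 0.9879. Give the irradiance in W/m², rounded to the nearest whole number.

Hour angle H = 15° × (8.75 − 12) = -48.75°.
cos θ_z = sin(-36.8°) sin(12.3°) + cos(-36.8°) cos(12.3°) cos(-48.75°) = -0.1276 + 0.5158 = 0.3882.
Top-of-atmosphere irradiance = S₀ (d̄/d)² cos θ_z = 1370 × 0.9879 × 0.3882 = 525.40 W/m².

525 W/m²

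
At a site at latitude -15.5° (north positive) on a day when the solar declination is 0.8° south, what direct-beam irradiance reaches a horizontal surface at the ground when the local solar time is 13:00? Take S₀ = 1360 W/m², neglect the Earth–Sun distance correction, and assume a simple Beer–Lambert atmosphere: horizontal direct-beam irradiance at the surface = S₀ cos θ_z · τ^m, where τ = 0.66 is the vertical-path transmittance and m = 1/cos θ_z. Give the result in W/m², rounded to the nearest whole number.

Hour angle H = 15° × (13 − 12) = 15.00°.
With φ = -15.5°, δ = -0.8°, H = 15.00°: sin φ sin δ = 0.0037, cos φ cos δ cos H = 0.9307, so cos θ_z = 0.9344.
Air mass m = 1/cos θ_z = 1/0.9344 = 1.070; τ^m = 0.66^1.070 = 0.6411.
Surface direct beam = 1360 × 0.9344 × 0.6411 = 814.70 W/m².

815 W/m²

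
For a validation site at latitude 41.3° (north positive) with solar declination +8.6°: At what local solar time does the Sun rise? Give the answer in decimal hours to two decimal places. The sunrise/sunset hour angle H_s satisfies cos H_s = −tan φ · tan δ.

5.49 h

cos H_s = −tan(41.3°) · tan(8.6°) = -0.1329, so H_s = arccos(-0.1329) = 97.64°.
Sunrise is at 12 − H_s/15 = 12 − 6.509 = 5.491 h local solar time.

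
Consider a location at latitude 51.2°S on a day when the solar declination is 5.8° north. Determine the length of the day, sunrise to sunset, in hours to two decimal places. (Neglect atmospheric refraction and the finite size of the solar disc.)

11.03 hours

The sunset hour angle satisfies cos H_s = −tan φ tan δ = 0.1263, giving H_s = 82.74°.
Day length = 2 H_s / 15° h⁻¹ = 165.48° / 15 = 11.032 h.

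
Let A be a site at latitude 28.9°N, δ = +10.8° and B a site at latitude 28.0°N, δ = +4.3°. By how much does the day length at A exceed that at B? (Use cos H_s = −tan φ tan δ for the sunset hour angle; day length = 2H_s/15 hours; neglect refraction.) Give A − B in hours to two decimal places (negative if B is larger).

A: H_s = arccos(−tan 28.9° · tan 10.8°) = 96.04°, so 2H_s/15 = 12.8053 h.
B: H_s = arccos(−tan 28.0° · tan 4.3°) = 92.29°, so 2H_s/15 = 12.3053 h.
A − B = 12.8053 − 12.3053 = 0.5000 h.

+0.50 h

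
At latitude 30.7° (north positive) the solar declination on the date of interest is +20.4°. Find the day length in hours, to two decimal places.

cos H_s = −tan(30.7°) · tan(20.4°) = -0.2208, so H_s = arccos(-0.2208) = 102.76°.
Day length = 2 H_s / 15° h⁻¹ = 205.52° / 15 = 13.701 h.

13.70 hours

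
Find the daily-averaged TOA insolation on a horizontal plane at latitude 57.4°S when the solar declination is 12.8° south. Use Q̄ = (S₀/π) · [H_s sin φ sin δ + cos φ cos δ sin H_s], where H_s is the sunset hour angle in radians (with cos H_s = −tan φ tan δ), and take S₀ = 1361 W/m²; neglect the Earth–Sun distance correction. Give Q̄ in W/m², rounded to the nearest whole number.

369 W/m²

−tan φ tan δ = −(-1.5637)(-0.2272) = -0.3553; H_s = arccos(-0.3553) = 110.81°. In radians, H_s = 1.9340.
H_s sin φ sin δ = 1.9340 × -0.8425 × -0.2215 = 0.3609.
cos φ cos δ sin H_s = 0.5388 × 0.9751 × 0.9348 = 0.4911.
Q̄ = (1361/π) × (0.3609 + 0.4911) = 433.22 × 0.8520 = 369.10 W/m².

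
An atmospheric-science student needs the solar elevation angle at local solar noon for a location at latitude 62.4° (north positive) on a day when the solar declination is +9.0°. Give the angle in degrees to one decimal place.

At local solar noon the hour angle is zero, so the elevation is 90° − |φ − δ| = 90° − |62.4° − (9.0°)| = 90° − 53.4° = 36.6°.

36.6°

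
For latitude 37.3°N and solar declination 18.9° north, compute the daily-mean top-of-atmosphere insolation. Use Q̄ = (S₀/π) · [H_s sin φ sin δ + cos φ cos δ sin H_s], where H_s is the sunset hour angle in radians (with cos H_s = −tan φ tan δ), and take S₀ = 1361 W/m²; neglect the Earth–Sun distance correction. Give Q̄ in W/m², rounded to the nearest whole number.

The sunset hour angle satisfies cos H_s = −tan φ tan δ = -0.2608, giving H_s = 105.12°. In radians, H_s = 1.8347.
H_s sin φ sin δ = 1.8347 × 0.6060 × 0.3239 = 0.3601.
cos φ cos δ sin H_s = 0.7955 × 0.9461 × 0.9654 = 0.7266.
Q̄ = (1361/π) × (0.3601 + 0.7266) = 433.22 × 1.0867 = 470.78 W/m².

471 W/m²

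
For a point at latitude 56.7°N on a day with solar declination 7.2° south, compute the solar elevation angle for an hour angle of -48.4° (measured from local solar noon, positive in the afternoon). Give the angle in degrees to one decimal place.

With φ = 56.7°, δ = -7.2°, H = -48.40°: sin φ sin δ = -0.1048, cos φ cos δ cos H = 0.3616, so cos θ_z = 0.2568.
θ_z = arccos(0.2568) = 75.12°, so the elevation is 90° − 75.12° = 14.88°.

14.9°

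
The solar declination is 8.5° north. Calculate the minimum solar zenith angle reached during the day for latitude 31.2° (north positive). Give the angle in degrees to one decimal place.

22.7°

At local solar noon the hour angle is zero, so the zenith angle is |φ − δ| = |31.2° − (8.5°)| = 22.7°.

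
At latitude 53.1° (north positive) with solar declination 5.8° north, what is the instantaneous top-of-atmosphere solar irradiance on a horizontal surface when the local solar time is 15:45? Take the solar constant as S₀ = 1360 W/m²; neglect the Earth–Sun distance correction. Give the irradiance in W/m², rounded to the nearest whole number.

561 W/m²

Hour angle H = 15° × (15.75 − 12) = 56.25°.
cos θ_z = sin φ sin δ + cos φ cos δ cos H = (0.7997)(0.1011) + (0.6004)(0.9949)(0.5556) = 0.4127.
Top-of-atmosphere irradiance = S₀ cos θ_z = 1360 × 0.4127 = 561.27 W/m².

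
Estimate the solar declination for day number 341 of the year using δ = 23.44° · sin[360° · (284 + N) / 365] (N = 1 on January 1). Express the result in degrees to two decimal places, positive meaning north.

-22.79°

360 × (284 + 341) / 365 = 616.438°; sin(616.438°) = -0.9721.
δ = 23.44 × -0.9721 = -22.786° ≈ -22.79°.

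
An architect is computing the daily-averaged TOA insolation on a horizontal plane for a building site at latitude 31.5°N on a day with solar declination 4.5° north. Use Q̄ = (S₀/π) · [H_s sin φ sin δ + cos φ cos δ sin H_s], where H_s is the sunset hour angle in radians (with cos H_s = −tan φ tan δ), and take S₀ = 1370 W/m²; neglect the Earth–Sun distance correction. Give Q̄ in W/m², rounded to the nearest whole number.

cos H_s = −tan(31.5°) · tan(4.5°) = -0.0482, so H_s = arccos(-0.0482) = 92.76°. In radians, H_s = 1.6190.
H_s sin φ sin δ = 1.6190 × 0.5225 × 0.0785 = 0.0664.
cos φ cos δ sin H_s = 0.8526 × 0.9969 × 0.9988 = 0.8489.
Q̄ = (1370/π) × (0.0664 + 0.8489) = 436.08 × 0.9153 = 399.14 W/m².

399 W/m²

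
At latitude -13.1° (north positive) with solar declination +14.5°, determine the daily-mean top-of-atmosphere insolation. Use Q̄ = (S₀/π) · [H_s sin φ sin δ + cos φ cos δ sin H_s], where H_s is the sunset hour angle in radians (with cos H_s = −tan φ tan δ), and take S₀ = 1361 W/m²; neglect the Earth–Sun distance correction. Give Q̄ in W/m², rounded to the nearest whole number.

−tan φ tan δ = −(-0.2327)(0.2586) = 0.0602; H_s = arccos(0.0602) = 86.55°. In radians, H_s = 1.5106.
H_s sin φ sin δ = 1.5106 × -0.2267 × 0.2504 = -0.0858.
cos φ cos δ sin H_s = 0.9740 × 0.9681 × 0.9982 = 0.9412.
Q̄ = (1361/π) × (-0.0858 + 0.9412) = 433.22 × 0.8554 = 370.58 W/m².

371 W/m²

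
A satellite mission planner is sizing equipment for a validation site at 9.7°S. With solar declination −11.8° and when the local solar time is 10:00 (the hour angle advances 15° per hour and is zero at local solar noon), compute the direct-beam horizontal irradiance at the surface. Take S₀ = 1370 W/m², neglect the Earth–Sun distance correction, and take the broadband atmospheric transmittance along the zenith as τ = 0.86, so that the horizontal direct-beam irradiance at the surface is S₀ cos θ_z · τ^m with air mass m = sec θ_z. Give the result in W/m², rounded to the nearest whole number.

1002 W/m²

Hour angle H = 15° × (10 − 12) = -30.00°.
cos θ_z = sin(-9.7°) sin(-11.8°) + cos(-9.7°) cos(-11.8°) cos(-30.00°) = 0.0345 + 0.8356 = 0.8701.
Air mass m = 1/cos θ_z = 1/0.8701 = 1.149; τ^m = 0.86^1.149 = 0.8409.
Surface direct beam = 1370 × 0.8701 × 0.8409 = 1002.38 W/m².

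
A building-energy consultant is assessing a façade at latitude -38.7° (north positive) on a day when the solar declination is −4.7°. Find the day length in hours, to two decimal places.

12.50 hours

The sunset hour angle satisfies cos H_s = −tan φ tan δ = -0.0659, giving H_s = 93.78°.
Day length = 2 H_s / 15° h⁻¹ = 187.56° / 15 = 12.504 h.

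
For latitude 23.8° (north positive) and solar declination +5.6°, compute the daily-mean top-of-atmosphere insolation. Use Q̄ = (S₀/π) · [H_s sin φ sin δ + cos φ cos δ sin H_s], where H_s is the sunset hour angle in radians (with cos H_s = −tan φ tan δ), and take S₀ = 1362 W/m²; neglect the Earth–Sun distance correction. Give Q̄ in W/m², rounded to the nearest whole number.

cos H_s = −tan(23.8°) · tan(5.6°) = -0.0432, so H_s = arccos(-0.0432) = 92.48°. In radians, H_s = 1.6141.
H_s sin φ sin δ = 1.6141 × 0.4035 × 0.0976 = 0.0636.
cos φ cos δ sin H_s = 0.9150 × 0.9952 × 0.9991 = 0.9098.
Q̄ = (1362/π) × (0.0636 + 0.9098) = 433.54 × 0.9734 = 422.01 W/m².

422 W/m²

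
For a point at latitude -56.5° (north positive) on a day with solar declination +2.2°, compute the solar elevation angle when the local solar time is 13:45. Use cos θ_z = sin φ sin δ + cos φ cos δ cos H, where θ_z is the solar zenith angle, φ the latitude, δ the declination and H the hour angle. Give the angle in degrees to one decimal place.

27.6°

Hour angle H = 15° × (13.75 − 12) = 26.25°.
cos θ_z = sin φ sin δ + cos φ cos δ cos H = (-0.8339)(0.0384) + (0.5519)(0.9993)(0.8969) = 0.4626.
θ_z = arccos(0.4626) = 62.44°, so the elevation is 90° − 62.44° = 27.56°.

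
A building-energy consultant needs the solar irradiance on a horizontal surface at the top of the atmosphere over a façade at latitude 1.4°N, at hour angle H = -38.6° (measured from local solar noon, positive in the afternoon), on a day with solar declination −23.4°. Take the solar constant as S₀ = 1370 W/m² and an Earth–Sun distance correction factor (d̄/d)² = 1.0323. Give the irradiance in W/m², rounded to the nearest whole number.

1000 W/m²

With φ = 1.4°, δ = -23.4°, H = -38.60°: sin φ sin δ = -0.0097, cos φ cos δ cos H = 0.7170, so cos θ_z = 0.7073.
Top-of-atmosphere irradiance = S₀ (d̄/d)² cos θ_z = 1370 × 1.0323 × 0.7073 = 1000.30 W/m².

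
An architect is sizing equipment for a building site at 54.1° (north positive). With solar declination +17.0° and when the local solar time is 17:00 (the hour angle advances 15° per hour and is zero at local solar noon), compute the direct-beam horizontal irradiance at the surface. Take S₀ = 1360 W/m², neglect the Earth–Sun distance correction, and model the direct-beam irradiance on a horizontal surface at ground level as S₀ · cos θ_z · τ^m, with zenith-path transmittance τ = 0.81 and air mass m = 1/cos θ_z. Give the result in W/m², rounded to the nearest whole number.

Hour angle H = 15° × (17 − 12) = 75.00°.
cos θ_z = sin φ sin δ + cos φ cos δ cos H = (0.8100)(0.2924) + (0.5864)(0.9563)(0.2588) = 0.3820.
Air mass m = 1/cos θ_z = 1/0.3820 = 2.618; τ^m = 0.81^2.618 = 0.5760.
Surface direct beam = 1360 × 0.3820 × 0.5760 = 299.24 W/m².

299 W/m²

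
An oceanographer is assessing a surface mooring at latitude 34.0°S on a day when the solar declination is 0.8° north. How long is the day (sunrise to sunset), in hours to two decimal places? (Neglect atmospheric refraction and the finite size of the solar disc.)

11.93 hours

The sunset hour angle satisfies cos H_s = −tan φ tan δ = 0.0094, giving H_s = 89.46°.
Day length = 2 H_s / 15° h⁻¹ = 178.92° / 15 = 11.928 h.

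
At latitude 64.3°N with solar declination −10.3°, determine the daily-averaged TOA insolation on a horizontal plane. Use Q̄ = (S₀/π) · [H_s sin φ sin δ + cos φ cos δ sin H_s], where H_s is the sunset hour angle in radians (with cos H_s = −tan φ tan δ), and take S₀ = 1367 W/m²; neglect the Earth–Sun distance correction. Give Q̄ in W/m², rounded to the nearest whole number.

cos H_s = −tan(64.3°) · tan(-10.3°) = 0.3776, so H_s = arccos(0.3776) = 67.81°. In radians, H_s = 1.1835.
H_s sin φ sin δ = 1.1835 × 0.9011 × -0.1788 = -0.1907.
cos φ cos δ sin H_s = 0.4337 × 0.9839 × 0.9259 = 0.3951.
Q̄ = (1367/π) × (-0.1907 + 0.3951) = 435.13 × 0.2044 = 88.94 W/m².

89 W/m²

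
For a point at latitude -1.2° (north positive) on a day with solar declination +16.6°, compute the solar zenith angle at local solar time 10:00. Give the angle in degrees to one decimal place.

34.5°

Hour angle H = 15° × (10 − 12) = -30.00°.
cos θ_z = sin(-1.2°) sin(16.6°) + cos(-1.2°) cos(16.6°) cos(-30.00°) = -0.0060 + 0.8297 = 0.8237.
θ_z = arccos(0.8237) = 34.54°.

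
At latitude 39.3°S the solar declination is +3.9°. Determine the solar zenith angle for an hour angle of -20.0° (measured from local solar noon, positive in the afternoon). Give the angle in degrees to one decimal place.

cos θ_z = sin(-39.3°) sin(3.9°) + cos(-39.3°) cos(3.9°) cos(-20.00°) = -0.0431 + 0.7255 = 0.6824.
θ_z = arccos(0.6824) = 46.97°.

47.0°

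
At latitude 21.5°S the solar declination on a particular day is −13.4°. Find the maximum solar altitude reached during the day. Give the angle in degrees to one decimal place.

81.9°

At local solar noon the hour angle is zero, so the elevation is 90° − |φ − δ| = 90° − |-21.5° − (-13.4°)| = 90° − 8.1° = 81.9°.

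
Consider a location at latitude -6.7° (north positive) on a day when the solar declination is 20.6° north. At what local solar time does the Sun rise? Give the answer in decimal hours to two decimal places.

cos H_s = −tan(-6.7°) · tan(20.6°) = 0.0442, so H_s = arccos(0.0442) = 87.47°.
Sunrise is at 12 − H_s/15 = 12 − 5.831 = 6.169 h local solar time.

6.17 h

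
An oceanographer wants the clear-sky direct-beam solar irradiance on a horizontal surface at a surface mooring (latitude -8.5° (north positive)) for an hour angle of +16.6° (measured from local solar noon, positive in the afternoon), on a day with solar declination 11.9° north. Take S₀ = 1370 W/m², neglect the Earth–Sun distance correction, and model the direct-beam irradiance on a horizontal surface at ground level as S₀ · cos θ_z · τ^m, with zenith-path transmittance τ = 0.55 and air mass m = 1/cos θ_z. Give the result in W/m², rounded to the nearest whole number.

cos θ_z = sin φ sin δ + cos φ cos δ cos H = (-0.1478)(0.2062) + (0.9890)(0.9785)(0.9583) = 0.8969.
Air mass m = 1/cos θ_z = 1/0.8969 = 1.115; τ^m = 0.55^1.115 = 0.5135.
Surface direct beam = 1370 × 0.8969 × 0.5135 = 630.96 W/m².

631 W/m²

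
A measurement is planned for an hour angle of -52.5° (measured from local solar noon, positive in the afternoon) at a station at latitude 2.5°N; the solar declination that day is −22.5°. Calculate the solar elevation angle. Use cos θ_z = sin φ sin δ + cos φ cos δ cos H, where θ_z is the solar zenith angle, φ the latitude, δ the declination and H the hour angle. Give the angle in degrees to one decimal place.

33.0°

With φ = 2.5°, δ = -22.5°, H = -52.50°: sin φ sin δ = -0.0167, cos φ cos δ cos H = 0.5619, so cos θ_z = 0.5452.
θ_z = arccos(0.5452) = 56.96°, so the elevation is 90° − 56.96° = 33.04°.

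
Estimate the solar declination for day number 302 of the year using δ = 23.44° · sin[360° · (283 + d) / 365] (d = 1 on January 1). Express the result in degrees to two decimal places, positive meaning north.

360 × (283 + 302) / 365 = 576.986°; sin(576.986°) = -0.6016.
δ = 23.44 × -0.6016 = -14.102° ≈ -14.10°.

-14.10°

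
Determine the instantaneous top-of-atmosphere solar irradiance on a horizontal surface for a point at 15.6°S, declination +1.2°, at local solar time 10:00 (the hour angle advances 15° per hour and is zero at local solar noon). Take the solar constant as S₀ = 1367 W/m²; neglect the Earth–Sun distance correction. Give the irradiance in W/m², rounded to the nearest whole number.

Hour angle H = 15° × (10 − 12) = -30.00°.
cos θ_z = sin(-15.6°) sin(1.2°) + cos(-15.6°) cos(1.2°) cos(-30.00°) = -0.0056 + 0.8339 = 0.8283.
Top-of-atmosphere irradiance = S₀ cos θ_z = 1367 × 0.8283 = 1132.29 W/m².

1132 W/m²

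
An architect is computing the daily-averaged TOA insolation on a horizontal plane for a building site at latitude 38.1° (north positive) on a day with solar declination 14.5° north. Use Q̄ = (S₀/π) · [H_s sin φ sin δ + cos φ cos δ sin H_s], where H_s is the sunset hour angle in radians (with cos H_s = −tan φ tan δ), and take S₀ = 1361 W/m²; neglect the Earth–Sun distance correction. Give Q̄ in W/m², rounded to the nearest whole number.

442 W/m²

−tan φ tan δ = −(0.7841)(0.2586) = -0.2028; H_s = arccos(-0.2028) = 101.70°. In radians, H_s = 1.7750.
H_s sin φ sin δ = 1.7750 × 0.6170 × 0.2504 = 0.2742.
cos φ cos δ sin H_s = 0.7869 × 0.9681 × 0.9792 = 0.7460.
Q̄ = (1361/π) × (0.2742 + 0.7460) = 433.22 × 1.0202 = 441.97 W/m².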